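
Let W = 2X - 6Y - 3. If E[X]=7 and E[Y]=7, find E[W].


E[2X - 6Y - 3] = 2*E[X] - 6*E[Y] - 3
= (2)*(7) + (-6)*(7) + (-3)
= 14 - 42 - 3 = -31

-31


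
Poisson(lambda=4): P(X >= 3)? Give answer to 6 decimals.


P(X>=3) = 1 - P(X<=2) = 1 - (e^(-4)*4^0/0! + e^(-4)*4^1/1! + e^(-4)*4^2/2!)
≈ 1 - (0.0183156389 + 0.0732625556 + 0.1465251111)
= 1 - 0.2381033056 = 0.7618966944
≈ 0.761897

0.761897


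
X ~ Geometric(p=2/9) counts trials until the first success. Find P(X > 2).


P(X > 2) = P(first 2 trials all fail) = (1-p)^2 = (7/9)^2 = 49/81

49/81


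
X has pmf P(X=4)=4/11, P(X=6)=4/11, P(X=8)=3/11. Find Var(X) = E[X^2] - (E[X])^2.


E[X] = 64/11, E[X^2] = 400/11
Var(X) = E[X^2] - (E[X])^2 = 400/11 - (64/11)^2 = 304/121

304/121


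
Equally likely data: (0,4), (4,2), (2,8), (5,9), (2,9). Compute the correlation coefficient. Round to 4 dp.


Cov(X,Y) = 0.7600, Var(X) = 3.0400, Var(Y) = 8.2400
rho = Cov/(sqrt(VarX)*sqrt(VarY)) = 0.1518

0.1518


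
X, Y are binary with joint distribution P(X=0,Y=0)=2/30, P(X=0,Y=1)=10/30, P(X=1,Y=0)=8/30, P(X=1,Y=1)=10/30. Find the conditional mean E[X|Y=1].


P(Y=1) = 20/30
E[X|Y=1] = (0*10 + 1*10)/20 = 10/20 = 1/2

1/2


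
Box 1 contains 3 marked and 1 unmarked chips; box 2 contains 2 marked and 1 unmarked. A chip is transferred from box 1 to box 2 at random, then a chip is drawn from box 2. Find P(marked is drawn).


P(transfer marked) = 3/4; P(transfer unmarked) = 1/4
If marked transferred: Urn II has 3 marked of 4, so P(marked|marked moved) = 3/4
If unmarked transferred: Urn II has 2 marked of 4, so P(marked|unmarked moved) = 1/2
By total probability: P(marked) = 3/4*3/4 + 1/4*1/2 = 11/16

11/16


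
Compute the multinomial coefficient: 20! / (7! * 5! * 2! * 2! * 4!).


20! = 2432902008176640000
Denominator: 7!=5040 * 5!=120 * 2!=2 * 2!=2 * 4!=24
Coefficient = 2432902008176640000 / 58060800 = 41902660800

41902660800


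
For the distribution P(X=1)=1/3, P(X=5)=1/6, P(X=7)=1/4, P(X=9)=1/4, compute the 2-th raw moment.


E[X^2] = sum(x^2 * P(x))
= 1*1/3 + 25*1/6 + 49*1/4 + 81*1/4
= 37

37


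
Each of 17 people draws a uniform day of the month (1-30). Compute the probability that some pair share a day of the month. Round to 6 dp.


P(all different) = prod((30-i)/30 for i=0..16) = 0.003299
P(at least one match) = 1 - 0.003299 = 0.996701

0.996701


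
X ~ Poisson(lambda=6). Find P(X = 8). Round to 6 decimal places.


P(X=8) = e^(-6) * 6^8 / 8!
≈ 0.002478752177 * 1679616 / 40320
≈ 0.103258

0.103258


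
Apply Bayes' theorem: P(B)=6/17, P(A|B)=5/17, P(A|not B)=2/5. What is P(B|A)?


P(A) = P(A|B)P(B) + P(A|B')P(B') = 5/17*6/17 + 2/5*11/17 = 524/1445
P(B|A) = P(A|B)P(B)/P(A) = (30/289)/(524/1445) = 75/262

75/262


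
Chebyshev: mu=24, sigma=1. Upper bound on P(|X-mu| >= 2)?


k = 2/1 = 2
Chebyshev: P(|X-mu| >= k*sigma) <= 1/k^2 = 1/2^2 = 1/4

1/4


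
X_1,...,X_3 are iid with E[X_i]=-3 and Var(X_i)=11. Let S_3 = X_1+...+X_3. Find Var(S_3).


By independence, Var(S_n) = n*Var(X_1) = 3*11 = 33

33


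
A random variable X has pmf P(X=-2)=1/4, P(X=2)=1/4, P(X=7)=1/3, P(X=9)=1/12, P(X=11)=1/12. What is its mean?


E[X] = sum(x * P(x))
= -2*1/4 + 2*1/4 + 7*1/3 + 9*1/12 + 11*1/12
= 4

4


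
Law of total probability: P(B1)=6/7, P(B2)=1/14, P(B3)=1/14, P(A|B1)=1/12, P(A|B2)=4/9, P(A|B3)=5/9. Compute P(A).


P(A) = P(A|B1)P(B1) + P(A|B2)P(B2) + P(A|B3)P(B3)
= 1/12*6/7 + 4/9*1/14 + 5/9*1/14
= 1/14 + 2/63 + 5/126 = 1/7

1/7


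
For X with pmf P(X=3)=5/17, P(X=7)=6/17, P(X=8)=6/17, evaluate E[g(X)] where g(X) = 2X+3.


E[2X+3] = sum(g(x)*P(x))
= 9*5/17 + 17*6/17 + 19*6/17
= 261/17

261/17


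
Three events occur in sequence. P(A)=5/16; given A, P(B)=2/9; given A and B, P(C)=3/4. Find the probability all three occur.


P(A∩B∩C) = P(A) * P(B|A) * P(C|A∩B)
= 5/16 * 2/9 * 3/4
= 5/72 * 3/4 = 5/96

5/96


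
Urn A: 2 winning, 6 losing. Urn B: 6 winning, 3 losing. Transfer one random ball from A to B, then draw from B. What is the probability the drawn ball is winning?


P(transfer winning) = 2/8 = 1/4; P(transfer losing) = 3/4
If winning transferred: Urn II has 7 winning of 10, so P(winning|winning moved) = 7/10
If losing transferred: Urn II has 6 winning of 10, so P(winning|losing moved) = 3/5
By total probability: P(winning) = 1/4*7/10 + 3/4*3/5 = 5/8

5/8


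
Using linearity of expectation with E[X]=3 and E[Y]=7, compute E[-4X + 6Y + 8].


E[-4X + 6Y + 8] = -4*E[X] + 6*E[Y] + 8
= (-4)*(3) + (6)*(7) + (8)
= -12 + 42 + 8 = 38

38


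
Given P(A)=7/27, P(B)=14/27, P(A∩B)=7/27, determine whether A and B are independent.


P(A)*P(B) = 7/27*14/27 = 98/729
P(A∩B) = 7/27 != 98/729, so not independent

No, A and B are not independent


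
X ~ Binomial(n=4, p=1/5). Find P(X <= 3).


P(X<=3) = P(X=0) + P(X=1) + P(X=2) + P(X=3)
= 256/625 + 256/625 + 96/625 + 16/625
= 624/625

624/625


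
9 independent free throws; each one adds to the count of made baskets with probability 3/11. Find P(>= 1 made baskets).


P(at least one) = 1 - P(none)
P(none) = (1 - 3/11)^9 = (8/11)^9 = 134217728/2357947691
P(at least one) = 1 - 134217728/2357947691 = 2223729963/2357947691

2223729963/2357947691


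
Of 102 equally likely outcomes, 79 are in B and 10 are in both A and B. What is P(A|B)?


P(A|B) = P(A∩B)/P(B) = (10/102)/(79/102) = 10/79

10/79


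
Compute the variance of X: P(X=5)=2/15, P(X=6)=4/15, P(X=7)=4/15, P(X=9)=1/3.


E[X] = 107/15, E[X^2] = 53
Var(X) = E[X^2] - (E[X])^2 = 53 - (107/15)^2 = 476/225

476/225


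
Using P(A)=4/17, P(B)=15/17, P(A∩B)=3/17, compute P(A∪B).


P(A∪B) = P(A) + P(B) - P(A∩B)
= 4/17 + 15/17 - 3/17 = 16/17

16/17


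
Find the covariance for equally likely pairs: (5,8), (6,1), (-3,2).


E[X]=8/3, E[Y]=11/3, E[XY]=40/3
Cov(X,Y) = E[XY] - E[X]E[Y] = 40/3 - 8/3*11/3 = 32/9

32/9


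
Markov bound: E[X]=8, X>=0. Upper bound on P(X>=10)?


Markov: P(X >= a) <= E[X]/a
P(X >= 10) <= 8/10 = 4/5

4/5


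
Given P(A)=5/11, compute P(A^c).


P(A') = 1 - P(A) = 1 - 5/11 = 6/11

6/11


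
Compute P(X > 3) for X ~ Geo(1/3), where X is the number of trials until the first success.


P(X > 3) = P(first 3 trials all fail) = (1-p)^3 = (2/3)^3 = 8/27

8/27


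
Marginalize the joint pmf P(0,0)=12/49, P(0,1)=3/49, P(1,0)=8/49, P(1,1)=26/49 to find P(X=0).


P(X=0) = P(0,0)+P(0,1) = 12/49 + 3/49 = 15/49

15/49


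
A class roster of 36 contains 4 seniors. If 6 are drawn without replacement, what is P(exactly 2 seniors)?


P(X=2) = C(4,2)*C(32,4) / C(36,6)
= 6*35960 / 1947792
= 215760/1947792 = 145/1309

145/1309


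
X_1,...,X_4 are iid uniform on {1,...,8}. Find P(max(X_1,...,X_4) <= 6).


P(max <= 6) = P(all X_i <= 6) = (P(X_1 <= 6))^4
= (6/8)^4 = (3/4)^4 = 81/256

81/256


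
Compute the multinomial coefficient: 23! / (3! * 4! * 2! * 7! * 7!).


23! = 25852016738884976640000
Denominator: 3!=6 * 4!=24 * 2!=2 * 7!=5040 * 7!=5040
Coefficient = 25852016738884976640000 / 7315660800 = 3533791060800

3533791060800


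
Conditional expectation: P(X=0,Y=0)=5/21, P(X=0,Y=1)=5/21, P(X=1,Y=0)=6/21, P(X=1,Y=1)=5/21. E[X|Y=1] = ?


P(Y=1) = 10/21
E[X|Y=1] = (0*5 + 1*5)/10 = 5/10 = 1/2

1/2


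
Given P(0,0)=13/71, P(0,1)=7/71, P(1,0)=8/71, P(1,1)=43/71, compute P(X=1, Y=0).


Read from table: P(X=1, Y=0) = 8/71

8/71


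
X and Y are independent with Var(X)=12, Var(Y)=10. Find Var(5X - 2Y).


Independence => Cov(X,Y)=0
Var(5X - 2Y) = 5^2*Var(X) + (-2)^2*Var(Y)
= 25*12 + 4*10 = 340

340


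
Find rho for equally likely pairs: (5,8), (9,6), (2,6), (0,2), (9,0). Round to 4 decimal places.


Cov(X,Y) = -0.8000, Var(X) = 13.2000, Var(Y) = 8.6400
rho = Cov/(sqrt(VarX)*sqrt(VarY)) = -0.0749

-0.0749


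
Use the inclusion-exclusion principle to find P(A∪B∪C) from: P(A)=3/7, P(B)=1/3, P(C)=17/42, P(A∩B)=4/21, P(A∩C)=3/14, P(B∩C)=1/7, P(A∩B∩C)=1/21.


P(A∪B∪C) = P(A)+P(B)+P(C) - P(AB)-P(AC)-P(BC) + P(ABC)
= 3/7+1/3+17/42 - 4/21-3/14-1/7 + 1/21
= 2/3

2/3


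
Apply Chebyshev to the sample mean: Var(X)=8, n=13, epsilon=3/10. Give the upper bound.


Var(Xbar) = Var(X)/n = 8/13
Chebyshev: P(|Xbar-mu| >= 3/10) <= Var(Xbar)/(3/10)^2 = (8/13)/(9/100) = 800/117
Bound exceeds 1, so trivial bound: 1

1


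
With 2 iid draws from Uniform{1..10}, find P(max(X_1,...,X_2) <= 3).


P(max <= 3) = P(all X_i <= 3) = (P(X_1 <= 3))^2
= (3/10)^2 = 9/100

9/100


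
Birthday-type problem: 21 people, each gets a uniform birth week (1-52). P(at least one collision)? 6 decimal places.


P(all different) = prod((52-i)/52 for i=0..20) = 0.009027
P(at least one match) = 1 - 0.009027 = 0.990973

0.990973


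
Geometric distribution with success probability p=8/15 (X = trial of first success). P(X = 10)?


P(X=10) = (1-p)^9 * p = (7/15)^9 * 8/15
= 40353607/38443359375 * 8/15 = 322828856/576650390625

322828856/576650390625


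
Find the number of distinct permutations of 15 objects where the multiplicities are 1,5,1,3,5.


15! = 1307674368000
Denominator: 1!=1 * 5!=120 * 1!=1 * 3!=6 * 5!=120
Coefficient = 1307674368000 / 86400 = 15135120

15135120


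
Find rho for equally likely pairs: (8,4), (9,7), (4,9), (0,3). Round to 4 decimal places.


Cov(X,Y) = 2.5625, Var(X) = 12.6875, Var(Y) = 5.6875
rho = Cov/(sqrt(VarX)*sqrt(VarY)) = 0.3017

0.3017


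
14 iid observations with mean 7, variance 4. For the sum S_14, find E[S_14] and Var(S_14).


E[S_n] = n*mu = 14*7 = 98
Var(S_n) = n*sigma^2 = 14*4 = 56

E[S_14]=98, Var(S_14)=56


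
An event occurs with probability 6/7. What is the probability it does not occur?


P(A') = 1 - P(A) = 1 - 6/7 = 1/7

1/7


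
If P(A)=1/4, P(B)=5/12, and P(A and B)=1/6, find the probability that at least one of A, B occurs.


P(A∪B) = P(A) + P(B) - P(A∩B)
= 1/4 + 5/12 - 1/6 = 1/2

1/2


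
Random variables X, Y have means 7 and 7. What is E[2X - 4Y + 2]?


E[2X - 4Y + 2] = 2*E[X] - 4*E[Y] + 2
= (2)*(7) + (-4)*(7) + (2)
= 14 - 28 + 2 = -12

-12


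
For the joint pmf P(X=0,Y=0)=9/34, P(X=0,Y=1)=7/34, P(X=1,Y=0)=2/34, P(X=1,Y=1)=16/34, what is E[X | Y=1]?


P(Y=1) = 23/34
E[X|Y=1] = (0*7 + 1*16)/23 = 16/23

16/23


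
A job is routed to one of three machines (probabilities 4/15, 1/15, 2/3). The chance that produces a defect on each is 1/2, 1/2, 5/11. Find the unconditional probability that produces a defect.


P(A) = P(A|B1)P(B1) + P(A|B2)P(B2) + P(A|B3)P(B3)
= 1/2*4/15 + 1/2*1/15 + 5/11*2/3
= 2/15 + 1/30 + 10/33 = 31/66

31/66


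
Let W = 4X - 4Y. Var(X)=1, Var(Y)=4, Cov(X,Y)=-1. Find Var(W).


Var(4X - 4Y) = 4^2*Var(X) + (-4)^2*Var(Y) + 2*4*(-4)*Cov(X,Y)
= 16*1 + 16*4 - 32*(-1)
= 16 + 64 + 32 = 112

112


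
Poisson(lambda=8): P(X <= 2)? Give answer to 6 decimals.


P(X<=2) = e^(-8)*8^0/0! + e^(-8)*8^1/1! + e^(-8)*8^2/2!
≈ 0.0003354626 + 0.0026837010 + 0.0107348041
= 0.0137539677
≈ 0.013754

0.013754


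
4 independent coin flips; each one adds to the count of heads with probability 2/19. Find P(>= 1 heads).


P(at least one) = 1 - P(none)
P(none) = (1 - 2/19)^4 = (17/19)^4 = 83521/130321
P(at least one) = 1 - 83521/130321 = 46800/130321

46800/130321


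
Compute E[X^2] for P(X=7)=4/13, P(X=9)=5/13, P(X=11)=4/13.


E[X^2] = sum(g(x)*P(x))
= 49*4/13 + 81*5/13 + 121*4/13
= 1085/13

1085/13


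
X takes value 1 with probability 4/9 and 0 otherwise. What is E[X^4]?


For Bernoulli: X in {0,1}
E[X^4] = 0^4*(1-4/9) + 1^4*4/9 = 4/9

4/9


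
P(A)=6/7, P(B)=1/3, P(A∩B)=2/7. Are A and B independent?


P(A)*P(B) = 6/7*1/3 = 2/7
P(A∩B) = 2/7, which equals P(A)P(B), so independent

Yes, A and B are independent


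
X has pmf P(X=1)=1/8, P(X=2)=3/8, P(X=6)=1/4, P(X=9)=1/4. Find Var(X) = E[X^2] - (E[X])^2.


E[X] = 37/8, E[X^2] = 247/8
Var(X) = E[X^2] - (E[X])^2 = 247/8 - (37/8)^2 = 607/64

607/64


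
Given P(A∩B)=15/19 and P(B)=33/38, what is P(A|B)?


P(A|B) = P(A∩B)/P(B) = (150/190)/(165/190) = 150/165 = 10/11

10/11


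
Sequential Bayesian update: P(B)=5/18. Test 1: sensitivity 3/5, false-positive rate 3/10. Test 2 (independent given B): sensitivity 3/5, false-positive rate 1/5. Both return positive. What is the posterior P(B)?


After test 1: P(+) = 3/5*5/18 + 3/10*13/18 = 23/60
P(B|+) = (1/6)/(23/60) = 10/23
After test 2 (use post1 as new prior): P(+) = 3/5*10/23 + 1/5*13/23 = 43/115
P(B|+,+) = (6/23)/(43/115) = 30/43

30/43


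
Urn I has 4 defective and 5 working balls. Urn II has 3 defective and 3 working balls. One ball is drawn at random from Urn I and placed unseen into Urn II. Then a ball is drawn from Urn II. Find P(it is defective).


P(transfer defective) = 4/9; P(transfer working) = 5/9
If defective transferred: Urn II has 4 defective of 7, so P(defective|defective moved) = 4/7
If working transferred: Urn II has 3 defective of 7, so P(defective|working moved) = 3/7
By total probability: P(defective) = 4/9*4/7 + 5/9*3/7 = 31/63

31/63


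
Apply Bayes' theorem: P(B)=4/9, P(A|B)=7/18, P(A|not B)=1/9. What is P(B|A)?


P(A) = P(A|B)P(B) + P(A|B')P(B') = 7/18*4/9 + 1/9*5/9 = 19/81
P(B|A) = P(A|B)P(B)/P(A) = (14/81)/(19/81) = 14/19

14/19


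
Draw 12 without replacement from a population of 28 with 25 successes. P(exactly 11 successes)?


P(X=11) = C(25,11)*C(3,1) / C(28,12)
= 4457400*3 / 30421755
= 13372200/30421755 = 40/91

40/91


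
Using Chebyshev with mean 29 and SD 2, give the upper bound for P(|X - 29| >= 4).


k = 4/2 = 2
Chebyshev: P(|X-mu| >= k*sigma) <= 1/k^2 = 1/2^2 = 1/4

1/4


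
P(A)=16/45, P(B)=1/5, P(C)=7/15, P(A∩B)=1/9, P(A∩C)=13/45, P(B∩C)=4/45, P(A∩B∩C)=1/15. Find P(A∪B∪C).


P(A∪B∪C) = P(A)+P(B)+P(C) - P(AB)-P(AC)-P(BC) + P(ABC)
= 16/45+1/5+7/15 - 1/9-13/45-4/45 + 1/15
= 3/5

3/5


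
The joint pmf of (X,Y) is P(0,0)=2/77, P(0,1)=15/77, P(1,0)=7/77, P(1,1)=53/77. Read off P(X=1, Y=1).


Read from table: P(X=1, Y=1) = 53/77

53/77


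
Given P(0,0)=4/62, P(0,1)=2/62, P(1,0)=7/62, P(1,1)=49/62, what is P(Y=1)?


P(Y=1) = P(0,1)+P(1,1) = 2/62 + 49/62 = 51/62

51/62


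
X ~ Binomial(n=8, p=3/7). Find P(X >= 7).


P(X>=7) = P(X=7) + P(X=8)
= 69984/5764801 + 6561/5764801
= 10935/823543

10935/823543


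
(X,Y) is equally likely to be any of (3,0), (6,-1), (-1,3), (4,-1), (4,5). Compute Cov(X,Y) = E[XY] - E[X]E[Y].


E[X]=16/5, E[Y]=6/5, E[XY]=7/5
Cov(X,Y) = E[XY] - E[X]E[Y] = 7/5 - 16/5*6/5 = -61/25

-61/25


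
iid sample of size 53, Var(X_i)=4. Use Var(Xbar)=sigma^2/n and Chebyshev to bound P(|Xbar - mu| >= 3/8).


Var(Xbar) = Var(X)/n = 4/53
Chebyshev: P(|Xbar-mu| >= 3/8) <= Var(Xbar)/(3/8)^2 = (4/53)/(9/64) = 256/477

256/477


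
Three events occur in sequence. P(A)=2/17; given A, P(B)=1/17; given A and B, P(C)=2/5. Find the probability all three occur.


P(A∩B∩C) = P(A) * P(B|A) * P(C|A∩B)
= 2/17 * 1/17 * 2/5
= 2/289 * 2/5 = 4/1445

4/1445


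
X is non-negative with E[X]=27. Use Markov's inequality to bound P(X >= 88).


Markov: P(X >= a) <= E[X]/a
P(X >= 88) <= 27/88

27/88


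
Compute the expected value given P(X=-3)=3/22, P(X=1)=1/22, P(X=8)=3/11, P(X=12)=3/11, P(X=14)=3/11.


E[X] = sum(x * P(x))
= -3*3/22 + 1*1/22 + 8*3/11 + 12*3/11 + 14*3/11
= 98/11

98/11


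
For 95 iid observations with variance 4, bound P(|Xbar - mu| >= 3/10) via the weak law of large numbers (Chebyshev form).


Var(Xbar) = Var(X)/n = 4/95
Chebyshev: P(|Xbar-mu| >= 3/10) <= Var(Xbar)/(3/10)^2 = (4/95)/(9/100) = 80/171

80/171


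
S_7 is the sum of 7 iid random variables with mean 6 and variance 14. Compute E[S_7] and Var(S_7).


E[S_n] = n*mu = 7*6 = 42
Var(S_n) = n*sigma^2 = 7*14 = 98

E[S_7]=42, Var(S_7)=98


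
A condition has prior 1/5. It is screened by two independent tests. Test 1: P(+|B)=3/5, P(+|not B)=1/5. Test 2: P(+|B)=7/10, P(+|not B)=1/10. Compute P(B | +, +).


After test 1: P(+) = 3/5*1/5 + 1/5*4/5 = 7/25
P(B|+) = (3/25)/(7/25) = 3/7
After test 2 (use post1 as new prior): P(+) = 7/10*3/7 + 1/10*4/7 = 5/14
P(B|+,+) = (3/10)/(5/14) = 21/25

21/25


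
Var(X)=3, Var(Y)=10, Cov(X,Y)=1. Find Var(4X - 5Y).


Var(4X - 5Y) = 4^2*Var(X) + (-5)^2*Var(Y) + 2*4*(-5)*Cov(X,Y)
= 16*3 + 25*10 - 40*1
= 48 + 250 - 40 = 258

258


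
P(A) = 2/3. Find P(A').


P(A') = 1 - P(A) = 1 - 2/3 = 1/3

1/3


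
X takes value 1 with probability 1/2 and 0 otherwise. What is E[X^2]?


For Bernoulli: X in {0,1}
E[X^2] = 0^2*(1-1/2) + 1^2*1/2 = 1/2

1/2


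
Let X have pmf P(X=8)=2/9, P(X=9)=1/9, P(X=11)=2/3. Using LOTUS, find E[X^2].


E[X^2] = sum(g(x)*P(x))
= 64*2/9 + 81*1/9 + 121*2/3
= 935/9

935/9


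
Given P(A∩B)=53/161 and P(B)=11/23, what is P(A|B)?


P(A|B) = P(A∩B)/P(B) = (53/161)/(77/161) = 53/77

53/77


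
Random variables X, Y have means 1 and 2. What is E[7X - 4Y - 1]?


E[7X - 4Y - 1] = 7*E[X] - 4*E[Y] - 1
= (7)*(1) + (-4)*(2) + (-1)
= 7 - 8 - 1 = -2

-2


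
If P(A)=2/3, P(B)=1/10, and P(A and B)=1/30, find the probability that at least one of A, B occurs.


P(A∪B) = P(A) + P(B) - P(A∩B)
= 2/3 + 1/10 - 1/30 = 11/15

11/15


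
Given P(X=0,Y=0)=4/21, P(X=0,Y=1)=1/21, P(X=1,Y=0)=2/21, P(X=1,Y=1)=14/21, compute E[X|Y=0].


P(Y=0) = 6/21
E[X|Y=0] = (0*4 + 1*2)/6 = 2/6 = 1/3

1/3


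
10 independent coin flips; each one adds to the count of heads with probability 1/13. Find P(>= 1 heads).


P(at least one) = 1 - P(none)
P(none) = (1 - 1/13)^10 = (12/13)^10 = 61917364224/137858491849
P(at least one) = 1 - 61917364224/137858491849 = 75941127625/137858491849

75941127625/137858491849


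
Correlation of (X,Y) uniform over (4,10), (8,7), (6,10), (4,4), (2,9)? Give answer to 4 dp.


Cov(X,Y) = -0.4000, Var(X) = 4.1600, Var(Y) = 5.2000
rho = Cov/(sqrt(VarX)*sqrt(VarY)) = -0.0860

-0.0860


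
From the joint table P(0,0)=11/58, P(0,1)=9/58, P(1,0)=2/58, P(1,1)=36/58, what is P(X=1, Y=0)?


Read from table: P(X=1, Y=0) = 2/58 = 1/29

1/29


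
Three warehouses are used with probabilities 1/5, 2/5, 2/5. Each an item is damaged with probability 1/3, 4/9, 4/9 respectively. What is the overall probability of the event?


P(A) = P(A|B1)P(B1) + P(A|B2)P(B2) + P(A|B3)P(B3)
= 1/3*1/5 + 4/9*2/5 + 4/9*2/5
= 1/15 + 8/45 + 8/45 = 19/45

19/45


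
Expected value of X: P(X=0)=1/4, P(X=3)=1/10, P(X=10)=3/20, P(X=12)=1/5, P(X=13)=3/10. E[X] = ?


E[X] = sum(x * P(x))
= 0*1/4 + 3*1/10 + 10*3/20 + 12*1/5 + 13*3/10
= 81/10

81/10


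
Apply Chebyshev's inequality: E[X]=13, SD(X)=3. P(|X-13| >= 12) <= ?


k = 12/3 = 4
Chebyshev: P(|X-mu| >= k*sigma) <= 1/k^2 = 1/4^2 = 1/16

1/16


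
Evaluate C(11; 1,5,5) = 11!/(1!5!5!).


11! = 39916800
Denominator: 1!=1 * 5!=120 * 5!=120
Coefficient = 39916800 / 14400 = 2772

2772


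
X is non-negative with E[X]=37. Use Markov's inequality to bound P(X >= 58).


Markov: P(X >= a) <= E[X]/a
P(X >= 58) <= 37/58

37/58


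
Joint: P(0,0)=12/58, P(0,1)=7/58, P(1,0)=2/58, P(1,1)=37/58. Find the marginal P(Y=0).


P(Y=0) = P(0,0)+P(1,0) = 12/58 + 2/58 = 14/58 = 7/29

7/29


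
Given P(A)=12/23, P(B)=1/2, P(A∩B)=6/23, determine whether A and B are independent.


P(A)*P(B) = 12/23*1/2 = 6/23
P(A∩B) = 6/23, which equals P(A)P(B), so independent

Yes, A and B are independent


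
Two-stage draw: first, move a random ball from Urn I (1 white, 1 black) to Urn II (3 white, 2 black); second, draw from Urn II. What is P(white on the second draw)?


P(transfer white) = 1/2; P(transfer black) = 1/2
If white transferred: Urn II has 4 white of 6, so P(white|white moved) = 2/3
If black transferred: Urn II has 3 white of 6, so P(white|black moved) = 1/2
By total probability: P(white) = 1/2*2/3 + 1/2*1/2 = 7/12

7/12


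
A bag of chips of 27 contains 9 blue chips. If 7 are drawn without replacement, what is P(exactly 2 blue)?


P(X=2) = C(9,2)*C(18,5) / C(27,7)
= 36*8568 / 888030
= 308448/888030 = 5712/16445

5712/16445


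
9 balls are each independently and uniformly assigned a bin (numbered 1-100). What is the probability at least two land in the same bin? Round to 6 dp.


P(all different) = prod((100-i)/100 for i=0..8) = 0.690282
P(at least one match) = 1 - 0.690282 = 0.309718

0.309718


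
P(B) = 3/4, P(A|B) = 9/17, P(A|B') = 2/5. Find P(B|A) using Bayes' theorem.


P(A) = P(A|B)P(B) + P(A|B')P(B') = 9/17*3/4 + 2/5*1/4 = 169/340
P(B|A) = P(A|B)P(B)/P(A) = (27/68)/(169/340) = 135/169

135/169


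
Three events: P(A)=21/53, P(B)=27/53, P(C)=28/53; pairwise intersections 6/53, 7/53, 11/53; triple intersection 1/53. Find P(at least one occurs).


P(A∪B∪C) = P(A)+P(B)+P(C) - P(AB)-P(AC)-P(BC) + P(ABC)
= 21/53+27/53+28/53 - 6/53-7/53-11/53 + 1/53
= 1

1


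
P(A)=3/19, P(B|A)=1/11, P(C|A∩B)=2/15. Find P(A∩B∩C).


P(A∩B∩C) = P(A) * P(B|A) * P(C|A∩B)
= 3/19 * 1/11 * 2/15
= 3/209 * 2/15 = 2/1045

2/1045


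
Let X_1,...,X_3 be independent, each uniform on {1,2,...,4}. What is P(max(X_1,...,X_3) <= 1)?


P(max <= 1) = P(all X_i <= 1) = (P(X_1 <= 1))^3
= (1/4)^3 = 1/64

1/64


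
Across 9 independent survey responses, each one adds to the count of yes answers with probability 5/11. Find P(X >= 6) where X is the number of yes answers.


P(X>=6) = P(X=6) + P(X=7) + P(X=8) + P(X=9)
= 283500000/2357947691 + 101250000/2357947691 + 21093750/2357947691 + 1953125/2357947691
= 407796875/2357947691

407796875/2357947691


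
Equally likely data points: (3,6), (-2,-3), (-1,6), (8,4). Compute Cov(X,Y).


E[X]=2, E[Y]=13/4, E[XY]=25/2
Cov(X,Y) = E[XY] - E[X]E[Y] = 25/2 - 2*13/4 = 6

6


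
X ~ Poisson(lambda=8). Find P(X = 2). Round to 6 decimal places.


P(X=2) = e^(-8) * 8^2 / 2!
≈ 0.0003354626279 * 64 / 2
≈ 0.010735

0.010735


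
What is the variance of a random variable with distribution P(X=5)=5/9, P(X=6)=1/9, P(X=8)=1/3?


E[X] = 55/9, E[X^2] = 353/9
Var(X) = E[X^2] - (E[X])^2 = 353/9 - (55/9)^2 = 152/81

152/81


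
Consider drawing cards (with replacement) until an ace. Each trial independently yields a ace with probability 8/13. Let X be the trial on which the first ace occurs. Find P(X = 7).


P(X=7) = (1-p)^6 * p = (5/13)^6 * 8/13
= 15625/4826809 * 8/13 = 125000/62748517

125000/62748517


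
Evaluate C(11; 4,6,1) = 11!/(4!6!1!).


11! = 39916800
Denominator: 4!=24 * 6!=720 * 1!=1
Coefficient = 39916800 / 17280 = 2310

2310


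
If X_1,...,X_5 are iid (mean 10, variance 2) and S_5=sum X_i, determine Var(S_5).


By independence, Var(S_n) = n*Var(X_1) = 5*2 = 10

10


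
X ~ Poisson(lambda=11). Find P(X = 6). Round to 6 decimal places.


P(X=6) = e^(-11) * 11^6 / 6!
≈ 0.00001670170079 * 1771561 / 720
≈ 0.041095

0.041095


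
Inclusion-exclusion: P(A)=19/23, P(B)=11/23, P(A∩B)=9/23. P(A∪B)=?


P(A∪B) = P(A) + P(B) - P(A∩B)
= 19/23 + 11/23 - 9/23 = 21/23

21/23


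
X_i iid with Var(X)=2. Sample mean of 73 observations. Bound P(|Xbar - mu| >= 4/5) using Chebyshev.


Var(Xbar) = Var(X)/n = 2/73
Chebyshev: P(|Xbar-mu| >= 4/5) <= Var(Xbar)/(4/5)^2 = (2/73)/(16/25) = 25/584

25/584


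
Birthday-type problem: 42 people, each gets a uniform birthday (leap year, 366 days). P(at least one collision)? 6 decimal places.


P(all different) = prod((366-i)/366 for i=0..41) = 0.086572
P(at least one match) = 1 - 0.086572 = 0.913428

0.913428


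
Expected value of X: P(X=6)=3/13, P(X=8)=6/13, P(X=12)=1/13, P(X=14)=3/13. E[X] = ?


E[X] = sum(x * P(x))
= 6*3/13 + 8*6/13 + 12*1/13 + 14*3/13
= 120/13

120/13


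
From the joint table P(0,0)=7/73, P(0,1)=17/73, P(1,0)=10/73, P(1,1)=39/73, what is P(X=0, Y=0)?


Read from table: P(X=0, Y=0) = 7/73

7/73


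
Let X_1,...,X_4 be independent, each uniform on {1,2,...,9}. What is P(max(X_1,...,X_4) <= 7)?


P(max <= 7) = P(all X_i <= 7) = (P(X_1 <= 7))^4
= (7/9)^4 = 2401/6561

2401/6561


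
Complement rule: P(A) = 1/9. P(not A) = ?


P(A') = 1 - P(A) = 1 - 1/9 = 8/9

8/9


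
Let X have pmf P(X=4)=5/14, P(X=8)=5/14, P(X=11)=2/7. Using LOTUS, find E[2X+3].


E[2X+3] = sum(g(x)*P(x))
= 11*5/14 + 19*5/14 + 25*2/7
= 125/7

125/7


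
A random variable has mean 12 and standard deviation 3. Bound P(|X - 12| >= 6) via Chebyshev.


k = 6/3 = 2
Chebyshev: P(|X-mu| >= k*sigma) <= 1/k^2 = 1/2^2 = 1/4

1/4


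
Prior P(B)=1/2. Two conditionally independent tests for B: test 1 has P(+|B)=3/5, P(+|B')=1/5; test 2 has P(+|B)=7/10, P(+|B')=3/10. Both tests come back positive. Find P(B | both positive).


After test 1: P(+) = 3/5*1/2 + 1/5*1/2 = 2/5
P(B|+) = (3/10)/(2/5) = 3/4
After test 2 (use post1 as new prior): P(+) = 7/10*3/4 + 3/10*1/4 = 3/5
P(B|+,+) = (21/40)/(3/5) = 7/8

7/8


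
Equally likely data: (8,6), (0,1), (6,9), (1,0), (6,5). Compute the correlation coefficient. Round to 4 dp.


Cov(X,Y) = 8.7600, Var(X) = 9.7600, Var(Y) = 10.9600
rho = Cov/(sqrt(VarX)*sqrt(VarY)) = 0.8470

0.8470


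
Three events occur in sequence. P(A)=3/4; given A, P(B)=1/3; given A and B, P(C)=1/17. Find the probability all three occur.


P(A∩B∩C) = P(A) * P(B|A) * P(C|A∩B)
= 3/4 * 1/3 * 1/17
= 1/4 * 1/17 = 1/68

1/68


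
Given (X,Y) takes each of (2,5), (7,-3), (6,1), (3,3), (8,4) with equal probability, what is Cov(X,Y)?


E[X]=26/5, E[Y]=2, E[XY]=36/5
Cov(X,Y) = E[XY] - E[X]E[Y] = 36/5 - 26/5*2 = -16/5

-16/5


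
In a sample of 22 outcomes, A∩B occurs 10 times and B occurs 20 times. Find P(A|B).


P(A|B) = P(A∩B)/P(B) = (10/22)/(20/22) = 10/20 = 1/2

1/2


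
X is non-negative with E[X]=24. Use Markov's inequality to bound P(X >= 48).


Markov: P(X >= a) <= E[X]/a
P(X >= 48) <= 24/48 = 1/2

1/2


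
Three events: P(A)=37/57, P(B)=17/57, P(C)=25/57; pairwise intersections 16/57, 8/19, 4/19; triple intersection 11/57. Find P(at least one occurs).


P(A∪B∪C) = P(A)+P(B)+P(C) - P(AB)-P(AC)-P(BC) + P(ABC)
= 37/57+17/57+25/57 - 16/57-8/19-4/19 + 11/57
= 2/3

2/3


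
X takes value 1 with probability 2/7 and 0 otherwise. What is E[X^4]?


For Bernoulli: X in {0,1}
E[X^4] = 0^4*(1-2/7) + 1^4*2/7 = 2/7

2/7


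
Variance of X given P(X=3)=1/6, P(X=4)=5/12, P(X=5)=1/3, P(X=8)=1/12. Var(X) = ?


E[X] = 9/2, E[X^2] = 131/6
Var(X) = E[X^2] - (E[X])^2 = 131/6 - (9/2)^2 = 19/12

19/12


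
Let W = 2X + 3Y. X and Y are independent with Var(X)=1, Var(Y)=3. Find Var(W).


Independence => Cov(X,Y)=0
Var(2X + 3Y) = 2^2*Var(X) + 3^2*Var(Y)
= 4*1 + 9*3 = 31

31


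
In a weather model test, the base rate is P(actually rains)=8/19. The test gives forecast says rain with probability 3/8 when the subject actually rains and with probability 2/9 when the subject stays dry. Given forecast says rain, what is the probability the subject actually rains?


P(A) = P(A|B)P(B) + P(A|B')P(B') = 3/8*8/19 + 2/9*11/19 = 49/171
P(B|A) = P(A|B)P(B)/P(A) = (3/19)/(49/171) = 27/49

27/49


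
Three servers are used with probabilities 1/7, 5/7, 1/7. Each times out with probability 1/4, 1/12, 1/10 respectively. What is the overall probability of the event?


P(A) = P(A|B1)P(B1) + P(A|B2)P(B2) + P(A|B3)P(B3)
= 1/4*1/7 + 1/12*5/7 + 1/10*1/7
= 1/28 + 5/84 + 1/70 = 23/210

23/210


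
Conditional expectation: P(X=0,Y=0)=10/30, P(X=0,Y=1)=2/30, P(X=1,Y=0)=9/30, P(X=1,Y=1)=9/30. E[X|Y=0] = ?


P(Y=0) = 19/30
E[X|Y=0] = (0*10 + 1*9)/19 = 9/19

9/19


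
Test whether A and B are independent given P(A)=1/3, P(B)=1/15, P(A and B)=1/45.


P(A)*P(B) = 1/3*1/15 = 1/45
P(A∩B) = 1/45, which equals P(A)P(B), so independent

Yes, A and B are independent


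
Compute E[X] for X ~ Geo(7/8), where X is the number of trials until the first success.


For geometric (trials until first success), E[X] = 1/p = 1/(7/8) = 8/7

8/7


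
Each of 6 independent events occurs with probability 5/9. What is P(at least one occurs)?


P(at least one) = 1 - P(none)
P(none) = (1 - 5/9)^6 = (4/9)^6 = 4096/531441
P(at least one) = 1 - 4096/531441 = 527345/531441

527345/531441


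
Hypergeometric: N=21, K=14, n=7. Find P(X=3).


P(X=3) = C(14,3)*C(7,4) / C(21,7)
= 364*35 / 116280
= 12740/116280 = 637/5814

637/5814


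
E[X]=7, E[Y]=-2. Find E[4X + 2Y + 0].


E[4X + 2Y + 0] = 4*E[X] + 2*E[Y] + 0
= (4)*(7) + (2)*(-2) + (0)
= 28 - 4 + 0 = 24

24


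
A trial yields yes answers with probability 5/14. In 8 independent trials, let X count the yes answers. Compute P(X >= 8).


P(X>=8) = P(X=8)
= 390625/1475789056
= 390625/1475789056

390625/1475789056


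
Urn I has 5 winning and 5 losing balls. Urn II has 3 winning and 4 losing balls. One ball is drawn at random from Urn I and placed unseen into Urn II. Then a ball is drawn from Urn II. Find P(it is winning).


P(transfer winning) = 5/10 = 1/2; P(transfer losing) = 1/2
If winning transferred: Urn II has 4 winning of 8, so P(winning|winning moved) = 1/2
If losing transferred: Urn II has 3 winning of 8, so P(winning|losing moved) = 3/8
By total probability: P(winning) = 1/2*1/2 + 1/2*3/8 = 7/16

7/16


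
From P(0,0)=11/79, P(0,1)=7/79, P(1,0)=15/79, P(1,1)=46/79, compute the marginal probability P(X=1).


P(X=1) = P(1,0)+P(1,1) = 15/79 + 46/79 = 61/79

61/79


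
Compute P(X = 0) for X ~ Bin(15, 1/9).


P(X=0) = C(15,0) * p^0 * (1-p)^15
= 1 * 1 * 35184372088832/205891132094649
= 35184372088832/205891132094649

35184372088832/205891132094649


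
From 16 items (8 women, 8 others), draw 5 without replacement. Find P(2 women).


P(X=2) = C(8,2)*C(8,3) / C(16,5)
= 28*56 / 4368
= 1568/4368 = 14/39

14/39


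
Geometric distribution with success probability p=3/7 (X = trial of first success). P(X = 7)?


P(X=7) = (1-p)^6 * p = (4/7)^6 * 3/7
= 4096/117649 * 3/7 = 12288/823543

12288/823543


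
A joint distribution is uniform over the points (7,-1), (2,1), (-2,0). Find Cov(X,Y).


E[X]=7/3, E[Y]=0, E[XY]=-5/3
Cov(X,Y) = E[XY] - E[X]E[Y] = -5/3 - 7/3*0 = -5/3

-5/3


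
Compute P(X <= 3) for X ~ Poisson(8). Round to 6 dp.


P(X<=3) = e^(-8)*8^0/0! + e^(-8)*8^1/1! + e^(-8)*8^2/2! + e^(-8)*8^3/3!
≈ 0.0003354626 + 0.0026837010 + 0.0107348041 + 0.0286261442
= 0.0423801119
≈ 0.042380

0.042380


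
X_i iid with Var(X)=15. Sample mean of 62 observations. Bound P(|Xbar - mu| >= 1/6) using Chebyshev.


Var(Xbar) = Var(X)/n = 15/62
Chebyshev: P(|Xbar-mu| >= 1/6) <= Var(Xbar)/(1/6)^2 = (15/62)/(1/36) = 270/31
Bound exceeds 1, so trivial bound: 1

1


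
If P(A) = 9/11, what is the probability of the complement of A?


P(A') = 1 - P(A) = 1 - 9/11 = 2/11

2/11


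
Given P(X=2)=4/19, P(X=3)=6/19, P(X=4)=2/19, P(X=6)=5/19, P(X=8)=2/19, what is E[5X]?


E[5X] = sum(g(x)*P(x))
= 10*4/19 + 15*6/19 + 20*2/19 + 30*5/19 + 40*2/19
= 400/19

400/19


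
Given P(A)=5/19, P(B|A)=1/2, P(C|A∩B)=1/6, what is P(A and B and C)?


P(A∩B∩C) = P(A) * P(B|A) * P(C|A∩B)
= 5/19 * 1/2 * 1/6
= 5/38 * 1/6 = 5/228

5/228


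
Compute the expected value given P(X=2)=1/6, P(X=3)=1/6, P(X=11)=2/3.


E[X] = sum(x * P(x))
= 2*1/6 + 3*1/6 + 11*2/3
= 49/6

49/6


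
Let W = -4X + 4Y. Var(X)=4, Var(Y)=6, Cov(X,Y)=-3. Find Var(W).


Var(-4X + 4Y) = (-4)^2*Var(X) + 4^2*Var(Y) + 2*(-4)*4*Cov(X,Y)
= 16*4 + 16*6 - 32*(-3)
= 64 + 96 + 96 = 256

256


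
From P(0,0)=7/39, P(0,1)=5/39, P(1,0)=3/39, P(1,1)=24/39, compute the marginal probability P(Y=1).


P(Y=1) = P(0,1)+P(1,1) = 5/39 + 24/39 = 29/39

29/39


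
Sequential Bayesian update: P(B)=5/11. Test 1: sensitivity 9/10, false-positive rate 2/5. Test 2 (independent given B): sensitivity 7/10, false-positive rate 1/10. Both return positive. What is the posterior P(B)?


After test 1: P(+) = 9/10*5/11 + 2/5*6/11 = 69/110
P(B|+) = (9/22)/(69/110) = 15/23
After test 2 (use post1 as new prior): P(+) = 7/10*15/23 + 1/10*8/23 = 113/230
P(B|+,+) = (21/46)/(113/230) = 105/113

105/113


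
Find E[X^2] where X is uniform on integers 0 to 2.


E[X^2] = (1/3) * sum(x^2 for x=0..2)
= 5/3

5/3


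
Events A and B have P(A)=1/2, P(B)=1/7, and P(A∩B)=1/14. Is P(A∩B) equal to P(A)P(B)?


P(A)*P(B) = 1/2*1/7 = 1/14
P(A∩B) = 1/14, which equals P(A)P(B), so independent

Yes, A and B are independent


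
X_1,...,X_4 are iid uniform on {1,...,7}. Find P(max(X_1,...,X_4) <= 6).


P(max <= 6) = P(all X_i <= 6) = (P(X_1 <= 6))^4
= (6/7)^4 = 1296/2401

1296/2401


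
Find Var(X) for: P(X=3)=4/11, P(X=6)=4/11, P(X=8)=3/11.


E[X] = 60/11, E[X^2] = 372/11
Var(X) = E[X^2] - (E[X])^2 = 372/11 - (60/11)^2 = 492/121

492/121


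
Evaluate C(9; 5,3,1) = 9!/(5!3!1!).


9! = 362880
Denominator: 5!=120 * 3!=6 * 1!=1
Coefficient = 362880 / 720 = 504

504


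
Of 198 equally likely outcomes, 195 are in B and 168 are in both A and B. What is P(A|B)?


P(A|B) = P(A∩B)/P(B) = (168/198)/(195/198) = 168/195 = 56/65

56/65


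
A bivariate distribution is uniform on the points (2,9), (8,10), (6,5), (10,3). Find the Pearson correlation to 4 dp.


Cov(X,Y) = -4.3750, Var(X) = 8.7500, Var(Y) = 8.1875
rho = Cov/(sqrt(VarX)*sqrt(VarY)) = -0.5169

-0.5169


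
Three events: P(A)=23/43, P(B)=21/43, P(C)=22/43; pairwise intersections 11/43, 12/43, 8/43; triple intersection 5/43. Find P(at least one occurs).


P(A∪B∪C) = P(A)+P(B)+P(C) - P(AB)-P(AC)-P(BC) + P(ABC)
= 23/43+21/43+22/43 - 11/43-12/43-8/43 + 5/43
= 40/43

40/43


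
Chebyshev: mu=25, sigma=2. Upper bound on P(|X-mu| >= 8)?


k = 8/2 = 4
Chebyshev: P(|X-mu| >= k*sigma) <= 1/k^2 = 1/4^2 = 1/16

1/16


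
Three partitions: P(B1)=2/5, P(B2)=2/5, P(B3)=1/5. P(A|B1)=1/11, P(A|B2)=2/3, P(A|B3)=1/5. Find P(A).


P(A) = P(A|B1)P(B1) + P(A|B2)P(B2) + P(A|B3)P(B3)
= 1/11*2/5 + 2/3*2/5 + 1/5*1/5
= 2/55 + 4/15 + 1/25 = 283/825

283/825


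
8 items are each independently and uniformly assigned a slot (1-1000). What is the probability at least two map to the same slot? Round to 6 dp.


P(all different) = prod((1000-i)/1000 for i=0..7) = 0.972320
P(at least one match) = 1 - 0.972320 = 0.027680

0.027680


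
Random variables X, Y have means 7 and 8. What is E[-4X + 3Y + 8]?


E[-4X + 3Y + 8] = -4*E[X] + 3*E[Y] + 8
= (-4)*(7) + (3)*(8) + (8)
= -28 + 24 + 8 = 4

4


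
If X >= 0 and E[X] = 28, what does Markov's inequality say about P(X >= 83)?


Markov: P(X >= a) <= E[X]/a
P(X >= 83) <= 28/83

28/83


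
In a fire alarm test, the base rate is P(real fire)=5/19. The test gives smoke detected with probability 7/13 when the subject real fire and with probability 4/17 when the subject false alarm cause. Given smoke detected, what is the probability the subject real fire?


P(A) = P(A|B)P(B) + P(A|B')P(B') = 7/13*5/19 + 4/17*14/19 = 1323/4199
P(B|A) = P(A|B)P(B)/P(A) = (35/247)/(1323/4199) = 85/189

85/189


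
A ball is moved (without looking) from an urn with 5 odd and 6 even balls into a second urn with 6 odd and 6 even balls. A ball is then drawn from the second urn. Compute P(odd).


P(transfer odd) = 5/11; P(transfer even) = 6/11
If odd transferred: Urn II has 7 odd of 13, so P(odd|odd moved) = 7/13
If even transferred: Urn II has 6 odd of 13, so P(odd|even moved) = 6/13
By total probability: P(odd) = 5/11*7/13 + 6/11*6/13 = 71/143

71/143


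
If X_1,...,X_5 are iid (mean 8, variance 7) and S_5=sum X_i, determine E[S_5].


E[S_n] = n*E[X_1] = 5*8 = 40

40


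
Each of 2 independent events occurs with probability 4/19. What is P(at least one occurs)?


P(at least one) = 1 - P(none)
P(none) = (1 - 4/19)^2 = (15/19)^2 = 225/361
P(at least one) = 1 - 225/361 = 136/361

136/361


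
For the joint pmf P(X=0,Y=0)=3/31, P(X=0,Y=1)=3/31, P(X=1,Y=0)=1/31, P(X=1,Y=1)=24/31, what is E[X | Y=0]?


P(Y=0) = 4/31
E[X|Y=0] = (0*3 + 1*1)/4 = 1/4

1/4


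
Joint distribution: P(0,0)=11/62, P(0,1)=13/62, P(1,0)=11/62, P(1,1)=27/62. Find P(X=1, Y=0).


Read from table: P(X=1, Y=0) = 11/62

11/62


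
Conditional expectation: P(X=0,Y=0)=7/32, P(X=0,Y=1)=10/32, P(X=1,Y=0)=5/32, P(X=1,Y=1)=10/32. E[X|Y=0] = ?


P(Y=0) = 12/32
E[X|Y=0] = (0*7 + 1*5)/12 = 5/12

5/12


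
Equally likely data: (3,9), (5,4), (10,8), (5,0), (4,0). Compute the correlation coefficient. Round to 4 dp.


Cov(X,Y) = 2.7200, Var(X) = 5.8400, Var(Y) = 14.5600
rho = Cov/(sqrt(VarX)*sqrt(VarY)) = 0.2950

0.2950


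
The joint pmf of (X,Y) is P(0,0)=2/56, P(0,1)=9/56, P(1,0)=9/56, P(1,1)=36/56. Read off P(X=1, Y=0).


Read from table: P(X=1, Y=0) = 9/56

9/56


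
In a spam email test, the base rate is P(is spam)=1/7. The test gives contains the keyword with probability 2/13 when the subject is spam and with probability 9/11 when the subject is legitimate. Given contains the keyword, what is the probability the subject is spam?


P(A) = P(A|B)P(B) + P(A|B')P(B') = 2/13*1/7 + 9/11*6/7 = 724/1001
P(B|A) = P(A|B)P(B)/P(A) = (2/91)/(724/1001) = 11/362

11/362


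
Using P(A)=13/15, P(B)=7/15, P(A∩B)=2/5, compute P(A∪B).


P(A∪B) = P(A) + P(B) - P(A∩B)
= 13/15 + 7/15 - 2/5 = 14/15

14/15


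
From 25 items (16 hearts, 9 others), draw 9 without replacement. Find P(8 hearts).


P(X=8) = C(16,8)*C(9,1) / C(25,9)
= 12870*9 / 2042975
= 115830/2042975 = 2106/37145

2106/37145


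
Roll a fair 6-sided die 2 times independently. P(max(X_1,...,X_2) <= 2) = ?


P(max <= 2) = P(all X_i <= 2) = (P(X_1 <= 2))^2
= (2/6)^2 = (1/3)^2 = 1/9

1/9


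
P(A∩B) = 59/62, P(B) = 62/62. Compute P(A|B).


P(A|B) = P(A∩B)/P(B) = (59/62)/(62/62) = 59/62

59/62


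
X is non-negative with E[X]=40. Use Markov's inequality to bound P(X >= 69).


Markov: P(X >= a) <= E[X]/a
P(X >= 69) <= 40/69

40/69


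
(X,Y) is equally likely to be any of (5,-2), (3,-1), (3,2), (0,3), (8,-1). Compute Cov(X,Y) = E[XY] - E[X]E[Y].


E[X]=19/5, E[Y]=1/5, E[XY]=-3
Cov(X,Y) = E[XY] - E[X]E[Y] = -3 - 19/5*1/5 = -94/25

-94/25


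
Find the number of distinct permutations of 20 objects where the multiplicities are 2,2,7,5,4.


20! = 2432902008176640000
Denominator: 2!=2 * 2!=2 * 7!=5040 * 5!=120 * 4!=24
Coefficient = 2432902008176640000 / 58060800 = 41902660800

41902660800


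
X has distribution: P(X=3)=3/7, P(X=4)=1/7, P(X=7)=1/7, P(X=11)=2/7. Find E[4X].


E[4X] = sum(g(x)*P(x))
= 12*3/7 + 16*1/7 + 28*1/7 + 44*2/7
= 24

24


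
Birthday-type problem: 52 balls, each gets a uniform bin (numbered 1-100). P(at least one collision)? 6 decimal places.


P(all different) = prod((100-i)/100 for i=0..51) = 0.000000
P(at least one match) = 1 - 0.000000 = 1.000000

1.000000


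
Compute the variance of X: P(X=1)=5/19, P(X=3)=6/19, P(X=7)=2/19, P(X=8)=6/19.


E[X] = 85/19, E[X^2] = 541/19
Var(X) = E[X^2] - (E[X])^2 = 541/19 - (85/19)^2 = 3054/361

3054/361


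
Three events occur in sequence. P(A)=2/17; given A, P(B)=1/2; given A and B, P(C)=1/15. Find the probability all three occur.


P(A∩B∩C) = P(A) * P(B|A) * P(C|A∩B)
= 2/17 * 1/2 * 1/15
= 1/17 * 1/15 = 1/255

1/255


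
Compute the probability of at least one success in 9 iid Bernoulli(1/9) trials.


P(at least one) = 1 - P(none)
P(none) = (1 - 1/9)^9 = (8/9)^9 = 134217728/387420489
P(at least one) = 1 - 134217728/387420489 = 253202761/387420489

253202761/387420489


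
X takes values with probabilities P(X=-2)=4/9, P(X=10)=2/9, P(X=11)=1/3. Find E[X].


E[X] = sum(x * P(x))
= -2*4/9 + 10*2/9 + 11*1/3
= 5

5


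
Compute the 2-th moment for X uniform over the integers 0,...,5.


E[X^2] = (1/6) * sum(x^2 for x=0..5)
= 55/6

55/6


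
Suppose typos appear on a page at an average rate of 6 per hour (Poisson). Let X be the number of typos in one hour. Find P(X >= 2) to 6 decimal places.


P(X>=2) = 1 - P(X<=1) = 1 - (e^(-6)*6^0/0! + e^(-6)*6^1/1!)
≈ 1 - (0.0024787522 + 0.0148725131)
= 1 - 0.0173512653 = 0.9826487347
≈ 0.982649

0.982649
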